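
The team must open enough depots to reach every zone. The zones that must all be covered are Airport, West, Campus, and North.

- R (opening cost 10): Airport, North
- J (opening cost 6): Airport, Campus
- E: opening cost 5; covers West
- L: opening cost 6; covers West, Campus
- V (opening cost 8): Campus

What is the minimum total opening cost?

16

The greedy cost-per-new-zone heuristic would pick J, E, and R for 21, but a cheaper cover exists.
Choose R and L: together they cover Airport, West, Campus, North — every zone.
Total opening cost: 10 + 6 = 16.
No cover costs less than 16.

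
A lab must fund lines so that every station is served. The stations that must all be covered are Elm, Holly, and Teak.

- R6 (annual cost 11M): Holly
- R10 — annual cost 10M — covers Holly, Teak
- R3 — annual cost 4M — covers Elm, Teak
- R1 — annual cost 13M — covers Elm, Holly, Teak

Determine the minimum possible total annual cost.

13

This is a weighted set-cover instance.
The greedy cost-per-new-station heuristic would pick R3 and R10 for 14, but a cheaper cover exists.
R1 alone covers Elm, Holly, Teak — every station.
Total annual cost: 13.
No cover costs less than 13.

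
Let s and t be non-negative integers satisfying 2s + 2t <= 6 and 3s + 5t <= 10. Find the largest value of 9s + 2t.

27

(s,t)=(3,0): 2·3+2·0=6≤6, 3·3+5·0=9≤10, objective 27.
(s,t)=(2,0): 2·2+2·0=4≤6, 3·2+5·0=6≤10, objective 18.
Maximum is 27 at (s,t)=(3,0).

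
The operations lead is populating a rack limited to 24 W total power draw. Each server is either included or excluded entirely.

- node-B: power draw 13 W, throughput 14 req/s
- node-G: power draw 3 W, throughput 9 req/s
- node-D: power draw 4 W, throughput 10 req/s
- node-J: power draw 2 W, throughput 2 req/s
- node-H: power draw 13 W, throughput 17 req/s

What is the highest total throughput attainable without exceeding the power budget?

Allowing fractional choices, the relaxed optimum would be about 40.3, but servers are indivisible.
node-B + node-G + node-D + node-J: power draw 13 + 3 + 4 + 2 = 22 ≤ 24, throughput 14 + 9 + 10 + 2 = 35.
node-G + node-D + node-J + node-H: power draw 3 + 4 + 2 + 13 = 22 ≤ 24, throughput 9 + 10 + 2 + 17 = 38.
node-G + node-D + node-H: power draw 3 + 4 + 13 = 20 ≤ 24, throughput 9 + 10 + 17 = 36.
Best is node-G, node-D, node-J, and node-H with total throughput 38.

38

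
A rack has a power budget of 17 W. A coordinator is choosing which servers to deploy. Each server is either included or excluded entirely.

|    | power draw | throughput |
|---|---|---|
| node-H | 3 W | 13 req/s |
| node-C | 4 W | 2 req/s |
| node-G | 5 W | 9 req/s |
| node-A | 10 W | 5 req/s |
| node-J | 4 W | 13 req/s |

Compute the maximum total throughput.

37

Allowing fractional choices, the relaxed optimum would be about 37.5, but servers are indivisible.
node-H + node-A + node-J: power draw 3 + 10 + 4 = 17 ≤ 17, throughput 13 + 5 + 13 = 31.
node-H + node-C + node-G + node-J: power draw 3 + 4 + 5 + 4 = 16 ≤ 17, throughput 13 + 2 + 9 + 13 = 37.
node-H + node-G + node-J: power draw 3 + 5 + 4 = 12 ≤ 17, throughput 13 + 9 + 13 = 35.
Best is node-H, node-C, node-G, and node-J with total throughput 37.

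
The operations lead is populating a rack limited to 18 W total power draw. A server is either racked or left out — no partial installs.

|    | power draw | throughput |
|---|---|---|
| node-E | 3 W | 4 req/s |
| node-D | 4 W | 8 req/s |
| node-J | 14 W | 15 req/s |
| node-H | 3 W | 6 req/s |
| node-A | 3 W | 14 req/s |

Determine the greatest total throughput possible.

32

Take node-E, node-D, node-H, and node-A: power draw 3 + 4 + 3 + 3 = 13 ≤ 18, throughput 4 + 8 + 6 + 14 = 32.
No other feasible combination does better.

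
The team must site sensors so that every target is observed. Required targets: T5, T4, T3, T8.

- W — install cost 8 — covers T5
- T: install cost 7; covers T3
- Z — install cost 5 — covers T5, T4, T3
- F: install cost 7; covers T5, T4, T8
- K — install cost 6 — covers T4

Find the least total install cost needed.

12

Choose Z and F: together they cover T5, T4, T3, T8 — every target.
Total install cost: 5 + 7 = 12.
No cover costs less than 12.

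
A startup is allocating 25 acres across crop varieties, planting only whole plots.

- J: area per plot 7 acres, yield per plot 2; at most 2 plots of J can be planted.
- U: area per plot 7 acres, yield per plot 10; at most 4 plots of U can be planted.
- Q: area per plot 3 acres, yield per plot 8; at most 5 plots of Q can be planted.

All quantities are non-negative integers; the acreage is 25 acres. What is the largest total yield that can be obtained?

Q has the best ratio (8/3); taking only Q gives at most 5×8 = 40 (stopped by the supply cap of 5).
Mixing does better — 1×U and 5×Q: area 22 ≤ 25, yield 1·10 + 5·8 = 50.

50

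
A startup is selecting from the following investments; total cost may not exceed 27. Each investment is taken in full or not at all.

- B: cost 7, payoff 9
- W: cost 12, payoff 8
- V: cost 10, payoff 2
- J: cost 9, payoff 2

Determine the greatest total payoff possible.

Allowing fractional choices, the relaxed optimum would be about 18.8, but investments are indivisible.
B + J: cost 7 + 9 = 16 ≤ 27, payoff 9 + 2 = 11.
B + V + J: cost 7 + 10 + 9 = 26 ≤ 27, payoff 9 + 2 + 2 = 13.
B + W: cost 7 + 12 = 19 ≤ 27, payoff 9 + 8 = 17.
Best is B and W with total payoff 17.

17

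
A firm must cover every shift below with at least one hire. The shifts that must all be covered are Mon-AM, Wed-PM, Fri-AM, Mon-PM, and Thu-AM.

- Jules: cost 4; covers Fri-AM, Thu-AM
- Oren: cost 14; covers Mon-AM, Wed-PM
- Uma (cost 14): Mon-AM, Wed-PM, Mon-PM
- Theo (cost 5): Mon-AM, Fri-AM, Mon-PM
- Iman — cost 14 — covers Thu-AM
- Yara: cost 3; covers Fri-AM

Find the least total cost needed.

18

Choose Jules and Uma: together they cover Mon-AM, Wed-PM, Fri-AM, Mon-PM, Thu-AM — every shift.
Total cost: 4 + 14 = 18.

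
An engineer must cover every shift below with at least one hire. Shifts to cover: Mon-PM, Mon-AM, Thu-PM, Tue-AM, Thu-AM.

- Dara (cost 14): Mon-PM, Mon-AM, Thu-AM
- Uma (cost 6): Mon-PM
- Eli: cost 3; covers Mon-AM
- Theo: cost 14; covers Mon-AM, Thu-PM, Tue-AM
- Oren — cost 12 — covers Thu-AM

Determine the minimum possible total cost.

The greedy cost-per-new-shift heuristic would pick Eli, Uma, Theo, and Oren for 35, but a cheaper cover exists.
Choose Dara and Theo: together they cover Mon-PM, Mon-AM, Thu-PM, Tue-AM, Thu-AM — every shift.
Total cost: 14 + 14 = 28.
No cover costs less than 28.

28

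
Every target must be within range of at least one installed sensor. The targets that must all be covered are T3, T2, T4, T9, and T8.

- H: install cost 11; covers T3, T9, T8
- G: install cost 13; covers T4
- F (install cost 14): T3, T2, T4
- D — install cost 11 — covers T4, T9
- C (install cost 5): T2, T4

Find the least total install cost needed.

16

Choose H and C: together they cover T3, T2, T4, T9, T8 — every target.
Total install cost: 11 + 5 = 16.
No cover costs less than 16.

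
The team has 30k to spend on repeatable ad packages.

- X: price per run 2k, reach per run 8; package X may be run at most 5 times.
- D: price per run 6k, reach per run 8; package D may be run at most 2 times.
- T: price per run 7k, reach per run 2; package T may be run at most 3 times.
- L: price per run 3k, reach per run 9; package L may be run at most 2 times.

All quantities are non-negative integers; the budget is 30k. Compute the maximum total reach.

74

5×X, 1×D, 1×T, and 2×L: price 29 ≤ 30, reach 5·8 + 1·8 + 1·2 + 2·9 = 68.
5×X, 2×D, and 2×L: price 28 ≤ 30, reach 5·8 + 2·8 + 2·9 = 74.
Best is 74.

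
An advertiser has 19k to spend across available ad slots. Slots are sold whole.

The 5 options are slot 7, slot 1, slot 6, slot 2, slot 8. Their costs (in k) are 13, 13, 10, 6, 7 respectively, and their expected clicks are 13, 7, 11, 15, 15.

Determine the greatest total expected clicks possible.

30

Treat it as a binary knapsack problem.
Allowing fractional choices, the relaxed optimum would be about 36.6, but ad slots are indivisible.
slot 2 + slot 8: cost 6 + 7 = 13 ≤ 19, expected clicks 15 + 15 = 30.
slot 7 + slot 2: cost 13 + 6 = 19 ≤ 19, expected clicks 13 + 15 = 28.
slot 6 + slot 2: cost 10 + 6 = 16 ≤ 19, expected clicks 11 + 15 = 26.
Best is slot 2 and slot 8 with total expected clicks 30.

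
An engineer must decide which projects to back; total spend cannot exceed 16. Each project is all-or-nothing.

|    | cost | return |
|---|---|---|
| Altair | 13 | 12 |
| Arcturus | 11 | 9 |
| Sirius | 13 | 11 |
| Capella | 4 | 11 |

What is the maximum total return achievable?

20

Allowing fractional choices, the relaxed optimum would be about 22.1, but projects are indivisible.
Altair: cost 13 ≤ 16, return 12.
Arcturus + Capella: cost 11 + 4 = 15 ≤ 16, return 9 + 11 = 20.
Best is Arcturus and Capella with total return 20.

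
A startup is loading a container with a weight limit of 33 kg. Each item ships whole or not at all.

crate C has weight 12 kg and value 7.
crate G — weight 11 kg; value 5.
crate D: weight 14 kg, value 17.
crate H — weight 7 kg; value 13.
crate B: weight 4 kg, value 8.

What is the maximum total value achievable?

crate G + crate D + crate H: weight 11 + 14 + 7 = 32 ≤ 33, value 5 + 17 + 13 = 35.
crate D + crate H + crate B: weight 14 + 7 + 4 = 25 ≤ 33, value 17 + 13 + 8 = 38.
crate C + crate D + crate H: weight 12 + 14 + 7 = 33 ≤ 33, value 7 + 17 + 13 = 37.
Best is crate D, crate H, and crate B with total value 38.

38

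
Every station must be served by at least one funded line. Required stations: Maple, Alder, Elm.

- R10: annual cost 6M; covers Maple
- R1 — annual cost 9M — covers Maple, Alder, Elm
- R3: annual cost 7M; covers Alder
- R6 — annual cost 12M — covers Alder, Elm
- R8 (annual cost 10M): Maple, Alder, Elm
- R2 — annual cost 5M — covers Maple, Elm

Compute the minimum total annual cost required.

R1 alone covers Maple, Alder, Elm — every station.
Total annual cost: 9.

9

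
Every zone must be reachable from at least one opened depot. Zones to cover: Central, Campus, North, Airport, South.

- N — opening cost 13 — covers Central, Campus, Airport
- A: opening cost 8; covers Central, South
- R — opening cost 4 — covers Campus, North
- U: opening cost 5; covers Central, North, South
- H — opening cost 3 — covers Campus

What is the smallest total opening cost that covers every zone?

This is a weighted set-cover instance.
Choose N and U: together they cover Central, Campus, North, Airport, South — every zone.
Total opening cost: 13 + 5 = 18.

18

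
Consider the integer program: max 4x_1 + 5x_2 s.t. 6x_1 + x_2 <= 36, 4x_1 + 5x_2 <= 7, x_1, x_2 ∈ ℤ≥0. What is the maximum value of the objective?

5

The continuous relaxation peaks at (1.75, 0) with value 7.00; rounding to a feasible lattice point costs some objective.
(x_1,x_2)=(0,1): 6·0+1·1=1≤36, 4·0+5·1=5≤7, objective 5.
(x_1,x_2)=(1,0): 6·1+1·0=6≤36, 4·1+5·0=4≤7, objective 4.
(x_1,x_2)=(0,0): 6·0+1·0=0≤36, 4·0+5·0=0≤7, objective 0.
Maximum is 5 at (x_1,x_2)=(0,1).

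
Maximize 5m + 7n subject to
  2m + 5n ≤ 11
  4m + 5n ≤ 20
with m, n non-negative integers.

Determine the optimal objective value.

Relaxing integrality, the LP optimum is 25.30 at (m,n) = (4.5, 0.4), which is not an integer point.
(m,n)=(5,0): 2·5+5·0=10≤11, 4·5+5·0=20≤20, objective 25.
(m,n)=(3,1): 2·3+5·1=11≤11, 4·3+5·1=17≤20, objective 22.
(m,n)=(4,0): 2·4+5·0=8≤11, 4·4+5·0=16≤20, objective 20.
The best lattice point is (5,0), giving 25.

25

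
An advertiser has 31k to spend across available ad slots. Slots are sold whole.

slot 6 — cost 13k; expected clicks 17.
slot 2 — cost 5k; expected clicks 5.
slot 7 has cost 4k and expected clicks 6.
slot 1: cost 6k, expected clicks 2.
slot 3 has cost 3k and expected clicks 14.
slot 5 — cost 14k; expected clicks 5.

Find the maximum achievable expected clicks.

44

Take slot 6, slot 2, slot 7, slot 1, and slot 3: cost 13 + 5 + 4 + 6 + 3 = 31 ≤ 31, expected clicks 17 + 5 + 6 + 2 + 14 = 44.
No other feasible combination does better.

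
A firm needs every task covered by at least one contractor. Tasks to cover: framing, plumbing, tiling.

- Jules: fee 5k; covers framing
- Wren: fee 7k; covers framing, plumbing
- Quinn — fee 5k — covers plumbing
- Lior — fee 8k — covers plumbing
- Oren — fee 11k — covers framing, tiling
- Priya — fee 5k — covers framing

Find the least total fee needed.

The greedy cost-per-new-task heuristic would pick Wren and Oren for 18, but a cheaper cover exists.
Choose Quinn and Oren: together they cover framing, plumbing, tiling — every task.
Total fee: 5 + 11 = 16.
No cover costs less than 16.

16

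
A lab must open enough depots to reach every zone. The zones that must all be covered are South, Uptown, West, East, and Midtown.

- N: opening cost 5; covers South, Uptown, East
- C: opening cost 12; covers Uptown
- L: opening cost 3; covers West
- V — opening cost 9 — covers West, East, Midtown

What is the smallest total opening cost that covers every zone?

14

The greedy cost-per-new-zone heuristic would pick N, L, and V for 17, but a cheaper cover exists.
Choose N and V: together they cover South, Uptown, West, East, Midtown — every zone.
Total opening cost: 5 + 9 = 14.
No cover costs less than 14.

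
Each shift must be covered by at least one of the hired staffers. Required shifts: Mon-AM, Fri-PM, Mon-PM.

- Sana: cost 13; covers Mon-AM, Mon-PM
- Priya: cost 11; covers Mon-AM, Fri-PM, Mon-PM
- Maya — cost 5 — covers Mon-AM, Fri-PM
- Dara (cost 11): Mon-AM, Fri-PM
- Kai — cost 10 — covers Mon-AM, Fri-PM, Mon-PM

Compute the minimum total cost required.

This is an integer covering problem.
The greedy cost-per-new-shift heuristic would pick Maya and Kai for 15, but a cheaper cover exists.
Kai alone covers Mon-AM, Fri-PM, Mon-PM — every shift.
Total cost: 10.
No cover costs less than 10.

10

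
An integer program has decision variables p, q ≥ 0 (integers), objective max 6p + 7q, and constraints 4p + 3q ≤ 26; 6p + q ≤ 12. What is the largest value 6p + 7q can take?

The continuous relaxation peaks at (0, 8.67) with value 60.67; rounding to a feasible lattice point costs some objective.
(p,q)=(0,8): 4·0+3·8=24≤26, 6·0+1·8=8≤12, objective 56.
(p,q)=(0,7): 4·0+3·7=21≤26, 6·0+1·7=7≤12, objective 49.
The best lattice point is (0,8), giving 56.

56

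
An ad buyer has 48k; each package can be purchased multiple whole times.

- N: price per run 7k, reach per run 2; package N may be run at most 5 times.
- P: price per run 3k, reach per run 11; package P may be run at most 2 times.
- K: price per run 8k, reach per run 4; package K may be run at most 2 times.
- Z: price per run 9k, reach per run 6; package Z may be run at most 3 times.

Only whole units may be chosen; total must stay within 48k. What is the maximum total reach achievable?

46

Take 1×N, 2×P, 1×K, and 3×Z: price 48 ≤ 48, reach 1·2 + 2·11 + 1·4 + 3·6 = 46.
P has the best ratio (11/3) and is taken to its limit of 2; remaining capacity is filled optimally with the others.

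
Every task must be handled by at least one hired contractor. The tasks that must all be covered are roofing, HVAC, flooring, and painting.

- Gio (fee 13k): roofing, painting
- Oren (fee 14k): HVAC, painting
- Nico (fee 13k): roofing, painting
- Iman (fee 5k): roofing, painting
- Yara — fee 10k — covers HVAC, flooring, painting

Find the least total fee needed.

This is a weighted set-cover instance.
Choose Iman and Yara: together they cover roofing, HVAC, flooring, painting — every task.
Total fee: 5 + 10 = 15.
No cover costs less than 15.

15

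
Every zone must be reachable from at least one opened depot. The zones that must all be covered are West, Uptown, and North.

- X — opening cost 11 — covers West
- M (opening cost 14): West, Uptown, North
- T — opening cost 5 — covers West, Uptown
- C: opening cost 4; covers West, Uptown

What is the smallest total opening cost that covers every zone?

14

The greedy cost-per-new-zone heuristic would pick C and M for 18, but a cheaper cover exists.
M alone covers West, Uptown, North — every zone.
Total opening cost: 14.
No cover costs less than 14.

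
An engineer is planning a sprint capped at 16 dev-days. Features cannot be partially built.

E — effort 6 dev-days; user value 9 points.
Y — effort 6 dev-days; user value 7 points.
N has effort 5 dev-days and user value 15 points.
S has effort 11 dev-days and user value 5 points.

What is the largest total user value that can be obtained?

24

Allowing fractional choices, the relaxed optimum would be about 29.8, but features are indivisible.
E + N: effort 6 + 5 = 11 ≤ 16, user value 9 + 15 = 24.
Y + N: effort 6 + 5 = 11 ≤ 16, user value 7 + 15 = 22.
N + S: effort 5 + 11 = 16 ≤ 16, user value 15 + 5 = 20.
Best is E and N with total user value 24.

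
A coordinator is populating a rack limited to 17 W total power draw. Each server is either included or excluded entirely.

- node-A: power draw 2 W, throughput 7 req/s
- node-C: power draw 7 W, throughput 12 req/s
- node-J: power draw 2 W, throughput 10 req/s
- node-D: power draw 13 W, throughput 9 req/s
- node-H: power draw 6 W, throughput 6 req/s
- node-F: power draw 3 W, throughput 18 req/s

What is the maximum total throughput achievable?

Take node-A, node-C, node-J, and node-F: power draw 2 + 7 + 2 + 3 = 14 ≤ 17, throughput 7 + 12 + 10 + 18 = 47.
No other feasible combination does better.

47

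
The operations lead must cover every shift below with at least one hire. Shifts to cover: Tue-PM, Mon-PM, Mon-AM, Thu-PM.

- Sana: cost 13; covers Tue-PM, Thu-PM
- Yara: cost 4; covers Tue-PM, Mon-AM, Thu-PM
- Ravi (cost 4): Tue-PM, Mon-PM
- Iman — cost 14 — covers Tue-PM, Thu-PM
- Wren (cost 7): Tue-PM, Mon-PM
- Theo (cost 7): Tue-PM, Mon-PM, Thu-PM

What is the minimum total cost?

8

Choose Yara and Ravi: together they cover Tue-PM, Mon-PM, Mon-AM, Thu-PM — every shift.
Total cost: 4 + 4 = 8.
No cover costs less than 8.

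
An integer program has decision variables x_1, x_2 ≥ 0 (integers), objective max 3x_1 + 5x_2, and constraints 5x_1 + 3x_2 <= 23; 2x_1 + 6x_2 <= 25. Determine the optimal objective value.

21

The continuous relaxation peaks at (2.62, 3.29) with value 24.33; rounding to a feasible lattice point costs some objective.
(x_1,x_2)=(2,3): 5·2+3·3=19≤23, 2·2+6·3=22≤25, objective 21.
(x_1,x_2)=(3,2): 5·3+3·2=21≤23, 2·3+6·2=18≤25, objective 19.
(x_1,x_2)=(1,3): 5·1+3·3=14≤23, 2·1+6·3=20≤25, objective 18.
(x_1,x_2)=(2,2): 5·2+3·2=16≤23, 2·2+6·2=16≤25, objective 16.
Maximum is 21 at (x_1,x_2)=(2,3).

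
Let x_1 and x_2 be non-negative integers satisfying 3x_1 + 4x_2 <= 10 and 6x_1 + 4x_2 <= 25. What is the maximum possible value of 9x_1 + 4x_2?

(x_1,x_2)=(3,0) is feasible, giving 27.
(x_1,x_2)=(2,1) is feasible, giving 22.
(x_1,x_2)=(2,0) is feasible, giving 18.
No feasible integer point exceeds 27.

27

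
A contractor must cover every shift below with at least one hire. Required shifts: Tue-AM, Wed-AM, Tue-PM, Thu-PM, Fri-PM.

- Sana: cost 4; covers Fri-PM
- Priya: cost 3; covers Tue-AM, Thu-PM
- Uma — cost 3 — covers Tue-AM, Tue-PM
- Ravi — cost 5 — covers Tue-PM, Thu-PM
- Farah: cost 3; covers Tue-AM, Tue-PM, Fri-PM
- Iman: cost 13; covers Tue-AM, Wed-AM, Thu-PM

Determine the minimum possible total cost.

Choose Farah and Iman: together they cover Tue-AM, Wed-AM, Tue-PM, Thu-PM, Fri-PM — every shift.
Total cost: 3 + 13 = 16.

16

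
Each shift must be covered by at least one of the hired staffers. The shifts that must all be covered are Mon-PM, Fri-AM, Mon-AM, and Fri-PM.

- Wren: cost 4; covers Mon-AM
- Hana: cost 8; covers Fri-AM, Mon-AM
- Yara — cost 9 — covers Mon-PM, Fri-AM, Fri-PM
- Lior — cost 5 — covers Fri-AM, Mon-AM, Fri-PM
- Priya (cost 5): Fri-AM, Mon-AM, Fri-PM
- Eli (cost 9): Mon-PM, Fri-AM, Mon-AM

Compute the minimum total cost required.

13

The greedy cost-per-new-shift heuristic would pick Lior and Yara for 14, but a cheaper cover exists.
Choose Wren and Yara: together they cover Mon-PM, Fri-AM, Mon-AM, Fri-PM — every shift.
Total cost: 4 + 9 = 13.
No cover costs less than 13.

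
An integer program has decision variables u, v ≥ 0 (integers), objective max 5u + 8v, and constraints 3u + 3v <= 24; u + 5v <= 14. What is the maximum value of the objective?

(u,v)=(7,1): 3·7+3·1=24≤24, 1·7+5·1=12≤14, objective 43.
(u,v)=(8,0): 3·8+3·0=24≤24, 1·8+5·0=8≤14, objective 40.
(u,v)=(6,1): 3·6+3·1=21≤24, 1·6+5·1=11≤14, objective 38.
(u,v)=(7,0): 3·7+3·0=21≤24, 1·7+5·0=7≤14, objective 35.
No feasible integer point exceeds 43.

43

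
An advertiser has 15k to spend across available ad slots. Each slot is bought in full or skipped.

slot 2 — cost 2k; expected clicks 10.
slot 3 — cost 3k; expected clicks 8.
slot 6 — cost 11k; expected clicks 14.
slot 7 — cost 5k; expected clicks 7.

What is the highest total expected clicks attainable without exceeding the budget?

This is a 0-1 knapsack instance.
Take slot 2, slot 3, and slot 7: cost 2 + 3 + 5 = 10 ≤ 15, expected clicks 10 + 8 + 7 = 25.
No other feasible combination does better.

25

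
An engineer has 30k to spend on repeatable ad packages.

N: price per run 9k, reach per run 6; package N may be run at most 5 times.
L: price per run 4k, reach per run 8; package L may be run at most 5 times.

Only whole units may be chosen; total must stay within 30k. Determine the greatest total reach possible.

46

L has the best ratio (8/4); taking only L gives at most 5×8 = 40 (stopped by the supply cap of 5).
Mixing does better — 1×N and 5×L: price 29 ≤ 30, reach 1·6 + 5·8 = 46.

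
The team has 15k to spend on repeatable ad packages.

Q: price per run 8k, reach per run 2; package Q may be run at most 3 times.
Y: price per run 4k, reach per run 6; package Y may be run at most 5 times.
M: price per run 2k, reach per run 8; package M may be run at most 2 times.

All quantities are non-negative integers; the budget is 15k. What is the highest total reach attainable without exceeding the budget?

This is a bounded integer knapsack.
2×Y and 2×M: price 12 ≤ 15, reach 2·6 + 2·8 = 28.
3×Y and 1×M: price 14 ≤ 15, reach 3·6 + 1·8 = 26.
Best is 28.

28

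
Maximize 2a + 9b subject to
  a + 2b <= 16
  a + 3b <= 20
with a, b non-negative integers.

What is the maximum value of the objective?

(a,b)=(2,6): 1·2+2·6=14≤16, 1·2+3·6=20≤20, objective 58.
(a,b)=(1,6): 1·1+2·6=13≤16, 1·1+3·6=19≤20, objective 56.
(a,b)=(0,6): 1·0+2·6=12≤16, 1·0+3·6=18≤20, objective 54.
Maximum is 58 at (a,b)=(2,6).

58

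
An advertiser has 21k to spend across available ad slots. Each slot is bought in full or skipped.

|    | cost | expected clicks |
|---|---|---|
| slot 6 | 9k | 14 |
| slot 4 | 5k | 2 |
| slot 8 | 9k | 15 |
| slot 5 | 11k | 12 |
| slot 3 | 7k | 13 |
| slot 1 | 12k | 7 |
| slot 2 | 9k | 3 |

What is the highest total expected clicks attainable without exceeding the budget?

Allowing fractional choices, the relaxed optimum would be about 35.8, but ad slots are indivisible.
slot 6 + slot 8: cost 9 + 9 = 18 ≤ 21, expected clicks 14 + 15 = 29.
slot 6 + slot 4 + slot 3: cost 9 + 5 + 7 = 21 ≤ 21, expected clicks 14 + 2 + 13 = 29.
slot 4 + slot 8 + slot 3: cost 5 + 9 + 7 = 21 ≤ 21, expected clicks 2 + 15 + 13 = 30.
Best is slot 4, slot 8, and slot 3 with total expected clicks 30.

30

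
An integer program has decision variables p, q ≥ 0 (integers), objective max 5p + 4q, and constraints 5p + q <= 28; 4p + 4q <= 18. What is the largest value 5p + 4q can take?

The continuous relaxation peaks at (4.5, 0) with value 22.50; rounding to a feasible lattice point costs some objective.
(p,q)=(4,0): 5·4+1·0=20≤28, 4·4+4·0=16≤18, objective 20.
(p,q)=(3,1): 5·3+1·1=16≤28, 4·3+4·1=16≤18, objective 19.
(p,q)=(3,0): 5·3+1·0=15≤28, 4·3+4·0=12≤18, objective 15.
No feasible integer point exceeds 20.

20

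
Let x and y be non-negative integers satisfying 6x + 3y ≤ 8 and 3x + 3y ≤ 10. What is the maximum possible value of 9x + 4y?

9

(x,y)=(1,0): 6·1+3·0=6≤8, 3·1+3·0=3≤10, objective 9.
(x,y)=(0,1): 6·0+3·1=3≤8, 3·0+3·1=3≤10, objective 4.
(x,y)=(0,0): 6·0+3·0=0≤8, 3·0+3·0=0≤10, objective 0.
No feasible integer point exceeds 9.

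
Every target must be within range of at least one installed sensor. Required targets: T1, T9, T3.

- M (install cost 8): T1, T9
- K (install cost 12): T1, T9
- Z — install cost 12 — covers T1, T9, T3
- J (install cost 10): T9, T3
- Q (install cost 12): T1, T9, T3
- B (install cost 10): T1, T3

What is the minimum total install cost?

This is a weighted set-cover instance.
The greedy cost-per-new-target heuristic would pick M and J for 18, but a cheaper cover exists.
Z alone covers T1, T9, T3 — every target.
Total install cost: 12.
No cover costs less than 12.

12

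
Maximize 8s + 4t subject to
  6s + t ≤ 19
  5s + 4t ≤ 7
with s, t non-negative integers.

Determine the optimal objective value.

Relaxing integrality, the LP optimum is 11.20 at (s,t) = (1.4, 0), which is not an integer point.
(s,t)=(1,0): 6·1+1·0=6≤19, 5·1+4·0=5≤7, objective 8.
(s,t)=(0,1): 6·0+1·1=1≤19, 5·0+4·1=4≤7, objective 4.
(s,t)=(0,0): 6·0+1·0=0≤19, 5·0+4·0=0≤7, objective 0.
Maximum is 8 at (s,t)=(1,0).

8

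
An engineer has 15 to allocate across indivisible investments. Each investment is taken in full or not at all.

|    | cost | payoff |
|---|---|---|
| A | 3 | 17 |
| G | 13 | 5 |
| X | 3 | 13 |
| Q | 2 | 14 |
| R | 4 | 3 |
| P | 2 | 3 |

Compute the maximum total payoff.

50

A + X + Q + P: cost 3 + 3 + 2 + 2 = 10 ≤ 15, payoff 17 + 13 + 14 + 3 = 47.
A + X + Q + R + P: cost 3 + 3 + 2 + 4 + 2 = 14 ≤ 15, payoff 17 + 13 + 14 + 3 + 3 = 50.
Best is A, X, Q, R, and P with total payoff 50.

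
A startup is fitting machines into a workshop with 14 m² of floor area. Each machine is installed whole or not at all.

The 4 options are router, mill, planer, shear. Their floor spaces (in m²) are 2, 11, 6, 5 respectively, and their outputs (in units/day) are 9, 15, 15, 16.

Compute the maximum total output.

Take router, planer, and shear: floor space 2 + 6 + 5 = 13 ≤ 14, output 9 + 15 + 16 = 40.
No other feasible combination does better.

40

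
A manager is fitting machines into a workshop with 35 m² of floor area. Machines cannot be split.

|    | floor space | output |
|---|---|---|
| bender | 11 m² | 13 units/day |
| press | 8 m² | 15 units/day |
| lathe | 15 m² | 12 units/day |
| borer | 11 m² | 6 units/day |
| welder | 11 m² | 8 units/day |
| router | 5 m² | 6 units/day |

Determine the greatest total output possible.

Take bender, press, welder, and router: floor space 11 + 8 + 11 + 5 = 35 ≤ 35, output 13 + 15 + 8 + 6 = 42.
No other feasible combination does better.

42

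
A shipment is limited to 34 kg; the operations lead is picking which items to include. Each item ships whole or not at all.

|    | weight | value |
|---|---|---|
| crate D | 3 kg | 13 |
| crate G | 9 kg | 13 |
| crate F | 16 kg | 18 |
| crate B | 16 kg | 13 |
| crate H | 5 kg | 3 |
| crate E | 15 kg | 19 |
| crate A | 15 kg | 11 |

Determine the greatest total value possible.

50

Treat it as a binary knapsack problem.
Take crate D, crate F, and crate E: weight 3 + 16 + 15 = 34 ≤ 34, value 13 + 18 + 19 = 50.
No other feasible combination does better.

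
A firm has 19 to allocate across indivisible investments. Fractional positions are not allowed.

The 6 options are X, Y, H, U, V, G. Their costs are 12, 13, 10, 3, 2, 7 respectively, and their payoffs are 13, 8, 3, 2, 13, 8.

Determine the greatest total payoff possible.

Take X, U, and V: cost 12 + 3 + 2 = 17 ≤ 19, payoff 13 + 2 + 13 = 28.
No other feasible combination does better.

28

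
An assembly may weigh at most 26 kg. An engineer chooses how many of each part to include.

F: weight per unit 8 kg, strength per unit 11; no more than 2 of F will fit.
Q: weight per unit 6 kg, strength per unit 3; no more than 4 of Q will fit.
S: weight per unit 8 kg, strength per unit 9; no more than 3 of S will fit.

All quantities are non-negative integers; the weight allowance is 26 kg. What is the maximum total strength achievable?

1×F and 2×S: weight 24 ≤ 26, strength 1·11 + 2·9 = 29.
2×F and 1×S: weight 24 ≤ 26, strength 2·11 + 1·9 = 31.
Best is 31.

31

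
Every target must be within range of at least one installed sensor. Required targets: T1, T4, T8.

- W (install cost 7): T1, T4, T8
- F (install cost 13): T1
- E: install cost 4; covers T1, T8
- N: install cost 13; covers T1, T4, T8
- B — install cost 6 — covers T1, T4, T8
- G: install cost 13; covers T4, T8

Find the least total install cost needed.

6

This is an integer covering problem.
The greedy cost-per-new-target heuristic would pick E and B for 10, but a cheaper cover exists.
B alone covers T1, T4, T8 — every target.
Total install cost: 6.
No cover costs less than 6.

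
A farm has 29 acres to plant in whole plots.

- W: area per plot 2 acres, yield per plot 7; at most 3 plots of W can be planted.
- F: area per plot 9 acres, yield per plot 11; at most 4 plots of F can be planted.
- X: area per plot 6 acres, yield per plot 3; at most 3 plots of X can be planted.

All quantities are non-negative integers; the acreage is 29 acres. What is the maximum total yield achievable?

43

This is a bounded integer knapsack.
W has the best ratio (7/2); taking only W gives at most 3×7 = 21 (stopped by the supply cap of 3).
Mixing does better — 3×W and 2×F: area 24 ≤ 29, yield 3·7 + 2·11 = 43.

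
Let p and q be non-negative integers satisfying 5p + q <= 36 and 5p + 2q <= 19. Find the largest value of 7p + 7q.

Relaxing integrality, the LP optimum is 66.50 at (p,q) = (0, 9.5), which is not an integer point.
(p,q)=(0,9): 5·0+1·9=9≤36, 5·0+2·9=18≤19, objective 63.
(p,q)=(0,8): 5·0+1·8=8≤36, 5·0+2·8=16≤19, objective 56.
The best lattice point is (0,9), giving 63.

63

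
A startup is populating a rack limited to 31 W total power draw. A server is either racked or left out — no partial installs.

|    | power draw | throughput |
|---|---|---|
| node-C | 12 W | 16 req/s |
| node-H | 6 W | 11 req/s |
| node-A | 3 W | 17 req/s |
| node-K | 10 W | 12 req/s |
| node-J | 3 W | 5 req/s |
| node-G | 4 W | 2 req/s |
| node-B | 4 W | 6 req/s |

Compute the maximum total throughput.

56

Allowing fractional choices, the relaxed optimum would be about 58.6, but servers are indivisible.
node-C + node-H + node-A + node-K: power draw 12 + 6 + 3 + 10 = 31 ≤ 31, throughput 16 + 11 + 17 + 12 = 56.
node-H + node-A + node-K + node-J + node-G + node-B: power draw 6 + 3 + 10 + 3 + 4 + 4 = 30 ≤ 31, throughput 11 + 17 + 12 + 5 + 2 + 6 = 53.
node-C + node-H + node-A + node-J + node-B: power draw 12 + 6 + 3 + 3 + 4 = 28 ≤ 31, throughput 16 + 11 + 17 + 5 + 6 = 55.
Best is node-C, node-H, node-A, and node-K with total throughput 56.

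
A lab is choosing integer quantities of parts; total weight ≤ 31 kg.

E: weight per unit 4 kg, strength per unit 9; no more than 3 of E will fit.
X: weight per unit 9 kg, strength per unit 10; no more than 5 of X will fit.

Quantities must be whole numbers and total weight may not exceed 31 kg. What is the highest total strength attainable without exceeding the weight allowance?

3×E and 2×X: weight 30 ≤ 31, strength 3·9 + 2·10 = 47.
1×E and 3×X: weight 31 ≤ 31, strength 1·9 + 3·10 = 39.
Best is 47.

47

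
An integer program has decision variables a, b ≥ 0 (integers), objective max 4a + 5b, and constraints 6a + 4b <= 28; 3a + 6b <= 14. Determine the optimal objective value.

(a,b)=(4,0): 6·4+4·0=24≤28, 3·4+6·0=12≤14, objective 16.
(a,b)=(3,0): 6·3+4·0=18≤28, 3·3+6·0=9≤14, objective 12.
No feasible integer point exceeds 16.

16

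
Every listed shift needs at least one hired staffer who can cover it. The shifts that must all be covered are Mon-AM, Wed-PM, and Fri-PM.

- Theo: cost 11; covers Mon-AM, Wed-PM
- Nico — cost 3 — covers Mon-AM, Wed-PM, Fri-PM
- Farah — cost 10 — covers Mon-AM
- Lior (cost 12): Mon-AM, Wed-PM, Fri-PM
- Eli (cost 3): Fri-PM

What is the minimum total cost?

Nico alone covers Mon-AM, Wed-PM, Fri-PM — every shift.
Total cost: 3.

3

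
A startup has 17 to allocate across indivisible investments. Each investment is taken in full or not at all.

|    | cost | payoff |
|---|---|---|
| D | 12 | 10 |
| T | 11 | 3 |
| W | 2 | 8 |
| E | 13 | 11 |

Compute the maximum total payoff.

Take W and E: cost 2 + 13 = 15 ≤ 17, payoff 8 + 11 = 19.
No other feasible combination does better.

19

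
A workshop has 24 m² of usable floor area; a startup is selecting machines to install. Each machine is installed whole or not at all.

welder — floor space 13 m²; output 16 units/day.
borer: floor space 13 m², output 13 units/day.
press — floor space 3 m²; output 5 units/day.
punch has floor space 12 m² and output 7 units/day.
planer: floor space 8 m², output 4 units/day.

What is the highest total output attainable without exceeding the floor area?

This is an integer program with binary decision variables.
borer + press + planer: floor space 13 + 3 + 8 = 24 ≤ 24, output 13 + 5 + 4 = 22.
welder + press: floor space 13 + 3 = 16 ≤ 24, output 16 + 5 = 21.
welder + press + planer: floor space 13 + 3 + 8 = 24 ≤ 24, output 16 + 5 + 4 = 25.
Best is welder, press, and planer with total output 25.

25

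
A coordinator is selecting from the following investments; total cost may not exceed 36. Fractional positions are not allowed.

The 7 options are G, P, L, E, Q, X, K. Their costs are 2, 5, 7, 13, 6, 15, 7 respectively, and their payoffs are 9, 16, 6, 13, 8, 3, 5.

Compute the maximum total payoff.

52

Take G, P, L, E, and Q: cost 2 + 5 + 7 + 13 + 6 = 33 ≤ 36, payoff 9 + 16 + 6 + 13 + 8 = 52.
No other feasible combination does better.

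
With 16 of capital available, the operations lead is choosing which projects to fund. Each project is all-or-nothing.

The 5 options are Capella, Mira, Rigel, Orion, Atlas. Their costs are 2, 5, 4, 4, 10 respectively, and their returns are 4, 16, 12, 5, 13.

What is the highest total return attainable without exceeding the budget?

37

Allowing fractional choices, the relaxed optimum would be about 38.5, but projects are indivisible.
Capella + Mira + Rigel + Orion: cost 2 + 5 + 4 + 4 = 15 ≤ 16, return 4 + 16 + 12 + 5 = 37.
Mira + Rigel + Orion: cost 5 + 4 + 4 = 13 ≤ 16, return 16 + 12 + 5 = 33.
Capella + Mira + Rigel: cost 2 + 5 + 4 = 11 ≤ 16, return 4 + 16 + 12 = 32.
Best is Capella, Mira, Rigel, and Orion with total return 37.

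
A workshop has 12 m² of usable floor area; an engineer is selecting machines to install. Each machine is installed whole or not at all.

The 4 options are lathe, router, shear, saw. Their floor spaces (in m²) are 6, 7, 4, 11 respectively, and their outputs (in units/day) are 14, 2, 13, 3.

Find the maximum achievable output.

router + shear: floor space 7 + 4 = 11 ≤ 12, output 2 + 13 = 15.
lathe + shear: floor space 6 + 4 = 10 ≤ 12, output 14 + 13 = 27.
Best is lathe and shear with total output 27.

27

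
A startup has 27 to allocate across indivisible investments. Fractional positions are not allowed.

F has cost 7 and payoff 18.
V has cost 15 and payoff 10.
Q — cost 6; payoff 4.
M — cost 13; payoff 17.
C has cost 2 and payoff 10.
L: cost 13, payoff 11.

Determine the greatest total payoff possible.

F + Q + M: cost 7 + 6 + 13 = 26 ≤ 27, payoff 18 + 4 + 17 = 39.
F + M + C: cost 7 + 13 + 2 = 22 ≤ 27, payoff 18 + 17 + 10 = 45.
F + C + L: cost 7 + 2 + 13 = 22 ≤ 27, payoff 18 + 10 + 11 = 39.
Best is F, M, and C with total payoff 45.

45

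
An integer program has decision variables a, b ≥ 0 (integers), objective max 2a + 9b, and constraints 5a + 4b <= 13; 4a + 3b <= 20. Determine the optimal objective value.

The continuous relaxation peaks at (0, 3.25) with value 29.25; rounding to a feasible lattice point costs some objective.
(a,b)=(0,3): 5·0+4·3=12≤13, 4·0+3·3=9≤20, objective 27.
(a,b)=(1,2): 5·1+4·2=13≤13, 4·1+3·2=10≤20, objective 20.
(a,b)=(0,2): 5·0+4·2=8≤13, 4·0+3·2=6≤20, objective 18.
Maximum is 27 at (a,b)=(0,3).

27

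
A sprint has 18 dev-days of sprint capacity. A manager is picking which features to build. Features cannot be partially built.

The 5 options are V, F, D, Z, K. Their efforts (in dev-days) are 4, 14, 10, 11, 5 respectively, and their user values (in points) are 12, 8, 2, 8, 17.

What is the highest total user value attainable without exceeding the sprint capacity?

Take V and K: effort 4 + 5 = 9 ≤ 18, user value 12 + 17 = 29.
No other feasible combination does better.

29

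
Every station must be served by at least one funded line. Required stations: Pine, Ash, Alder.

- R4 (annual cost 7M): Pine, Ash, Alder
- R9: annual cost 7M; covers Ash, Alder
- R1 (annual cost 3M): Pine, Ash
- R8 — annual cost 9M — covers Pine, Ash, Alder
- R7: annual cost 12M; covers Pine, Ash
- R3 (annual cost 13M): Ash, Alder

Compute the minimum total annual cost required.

This is an integer covering problem.
The greedy cost-per-new-station heuristic would pick R1 and R4 for 10, but a cheaper cover exists.
R4 alone covers Pine, Ash, Alder — every station.
Total annual cost: 7.
No cover costs less than 7.

7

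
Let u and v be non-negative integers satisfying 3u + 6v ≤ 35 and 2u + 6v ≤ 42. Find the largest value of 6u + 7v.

66

(u,v)=(11,0): 3·11+6·0=33≤35, 2·11+6·0=22≤42, objective 66.
(u,v)=(10,0): 3·10+6·0=30≤35, 2·10+6·0=20≤42, objective 60.
The best lattice point is (11,0), giving 66.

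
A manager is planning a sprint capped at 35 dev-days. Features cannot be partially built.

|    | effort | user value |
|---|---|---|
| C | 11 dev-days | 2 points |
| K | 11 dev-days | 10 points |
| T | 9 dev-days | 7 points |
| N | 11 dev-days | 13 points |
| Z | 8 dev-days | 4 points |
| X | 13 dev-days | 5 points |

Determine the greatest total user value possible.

Allowing fractional choices, the relaxed optimum would be about 32.0, but features are indivisible.
K + N + Z: effort 11 + 11 + 8 = 30 ≤ 35, user value 10 + 13 + 4 = 27.
K + N + X: effort 11 + 11 + 13 = 35 ≤ 35, user value 10 + 13 + 5 = 28.
K + T + N: effort 11 + 9 + 11 = 31 ≤ 35, user value 10 + 7 + 13 = 30.
Best is K, T, and N with total user value 30.

30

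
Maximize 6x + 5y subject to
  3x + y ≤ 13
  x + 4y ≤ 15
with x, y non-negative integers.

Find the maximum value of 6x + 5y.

33

Relaxing integrality, the LP optimum is 34.73 at (x,y) = (3.36, 2.91), which is not an integer point.
(x,y)=(3,3): 3·3+1·3=12≤13, 1·3+4·3=15≤15, objective 33.
(x,y)=(4,1): 3·4+1·1=13≤13, 1·4+4·1=8≤15, objective 29.
(x,y)=(3,2): 3·3+1·2=11≤13, 1·3+4·2=11≤15, objective 28.
Maximum is 33 at (x,y)=(3,3).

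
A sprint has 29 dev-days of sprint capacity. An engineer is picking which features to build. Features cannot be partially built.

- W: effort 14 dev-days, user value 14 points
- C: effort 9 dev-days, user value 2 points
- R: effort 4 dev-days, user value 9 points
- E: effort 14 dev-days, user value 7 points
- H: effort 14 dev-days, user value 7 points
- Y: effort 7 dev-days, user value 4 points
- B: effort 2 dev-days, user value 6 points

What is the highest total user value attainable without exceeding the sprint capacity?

Take W, R, Y, and B: effort 14 + 4 + 7 + 2 = 27 ≤ 29, user value 14 + 9 + 4 + 6 = 33.
No other feasible combination does better.

33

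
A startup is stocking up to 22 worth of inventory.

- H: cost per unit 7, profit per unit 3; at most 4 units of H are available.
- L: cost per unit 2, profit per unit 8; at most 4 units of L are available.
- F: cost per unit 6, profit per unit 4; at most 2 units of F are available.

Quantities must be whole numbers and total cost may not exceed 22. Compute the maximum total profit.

40

1×H, 4×L, and 1×F: cost 21 ≤ 22, profit 1·3 + 4·8 + 1·4 = 39.
4×L and 2×F: cost 20 ≤ 22, profit 4·8 + 2·4 = 40.
Best is 40.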